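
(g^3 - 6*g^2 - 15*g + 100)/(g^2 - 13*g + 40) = (g^2 - g - 20)/(g - 8)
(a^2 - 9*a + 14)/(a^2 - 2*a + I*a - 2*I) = (a - 7)/(a + I)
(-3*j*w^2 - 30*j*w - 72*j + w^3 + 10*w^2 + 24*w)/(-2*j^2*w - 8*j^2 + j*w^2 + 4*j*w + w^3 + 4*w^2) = (-3*j*w - 18*j + w^2 + 6*w)/(-2*j^2 + j*w + w^2)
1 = 1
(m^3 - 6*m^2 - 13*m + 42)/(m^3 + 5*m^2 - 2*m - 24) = (m - 7)/(m + 4)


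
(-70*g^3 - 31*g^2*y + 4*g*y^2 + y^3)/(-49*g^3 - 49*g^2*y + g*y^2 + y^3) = (-10*g^2 - 3*g*y + y^2)/(-7*g^2 - 6*g*y + y^2)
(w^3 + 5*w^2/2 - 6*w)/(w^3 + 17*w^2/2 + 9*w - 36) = w/(w + 6)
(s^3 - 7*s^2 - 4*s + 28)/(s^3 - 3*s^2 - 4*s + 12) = (s - 7)/(s - 3)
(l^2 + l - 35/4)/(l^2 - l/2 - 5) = (l + 7/2)/(l + 2)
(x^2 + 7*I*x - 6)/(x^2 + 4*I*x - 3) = (x + 6*I)/(x + 3*I)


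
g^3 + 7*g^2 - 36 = (g - 2)*(g + 3)*(g + 6)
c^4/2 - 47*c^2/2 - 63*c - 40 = (c/2 + 1/2)*(c - 8)*(c + 2)*(c + 5)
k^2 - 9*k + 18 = (k - 6)*(k - 3)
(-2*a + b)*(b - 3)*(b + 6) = -2*a*b^2 - 6*a*b + 36*a + b^3 + 3*b^2 - 18*b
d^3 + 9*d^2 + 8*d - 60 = (d - 2)*(d + 5)*(d + 6)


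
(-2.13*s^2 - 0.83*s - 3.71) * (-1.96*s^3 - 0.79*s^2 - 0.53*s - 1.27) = 4.1748*s^5 + 3.3095*s^4 + 9.0562*s^3 + 6.0759*s^2 + 3.0204*s + 4.7117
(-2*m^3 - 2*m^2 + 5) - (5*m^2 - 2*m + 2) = -2*m^3 - 7*m^2 + 2*m + 3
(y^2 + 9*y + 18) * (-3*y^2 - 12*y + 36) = -3*y^4 - 39*y^3 - 126*y^2 + 108*y + 648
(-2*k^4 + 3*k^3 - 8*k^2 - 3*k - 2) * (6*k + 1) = -12*k^5 + 16*k^4 - 45*k^3 - 26*k^2 - 15*k - 2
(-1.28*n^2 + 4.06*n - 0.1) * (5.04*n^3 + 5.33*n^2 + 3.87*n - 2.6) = -6.4512*n^5 + 13.64*n^4 + 16.1822*n^3 + 18.5072*n^2 - 10.943*n + 0.26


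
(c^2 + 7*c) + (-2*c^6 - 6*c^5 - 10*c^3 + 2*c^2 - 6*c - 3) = -2*c^6 - 6*c^5 - 10*c^3 + 3*c^2 + c - 3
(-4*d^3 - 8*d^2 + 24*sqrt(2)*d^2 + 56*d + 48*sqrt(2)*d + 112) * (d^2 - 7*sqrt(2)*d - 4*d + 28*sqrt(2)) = -4*d^5 + 8*d^4 + 52*sqrt(2)*d^4 - 248*d^3 - 104*sqrt(2)*d^3 - 808*sqrt(2)*d^2 + 560*d^2 + 784*sqrt(2)*d + 2240*d + 3136*sqrt(2)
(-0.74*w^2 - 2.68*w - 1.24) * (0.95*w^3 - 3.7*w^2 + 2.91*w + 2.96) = -0.703*w^5 + 0.192*w^4 + 6.5846*w^3 - 5.4012*w^2 - 11.5412*w - 3.6704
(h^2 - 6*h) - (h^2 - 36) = 36 - 6*h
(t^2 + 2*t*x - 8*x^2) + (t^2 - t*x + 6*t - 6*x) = 2*t^2 + t*x + 6*t - 8*x^2 - 6*x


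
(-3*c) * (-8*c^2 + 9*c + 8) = 24*c^3 - 27*c^2 - 24*c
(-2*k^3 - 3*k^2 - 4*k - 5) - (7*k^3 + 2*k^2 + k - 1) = -9*k^3 - 5*k^2 - 5*k - 4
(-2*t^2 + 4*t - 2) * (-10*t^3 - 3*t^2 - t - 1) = 20*t^5 - 34*t^4 + 10*t^3 + 4*t^2 - 2*t + 2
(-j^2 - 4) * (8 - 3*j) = 3*j^3 - 8*j^2 + 12*j - 32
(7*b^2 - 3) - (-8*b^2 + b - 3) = 15*b^2 - b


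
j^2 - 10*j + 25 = (j - 5)^2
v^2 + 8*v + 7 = (v + 1)*(v + 7)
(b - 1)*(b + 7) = b^2 + 6*b - 7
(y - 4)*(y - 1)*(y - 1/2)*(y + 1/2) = y^4 - 5*y^3 + 15*y^2/4 + 5*y/4 - 1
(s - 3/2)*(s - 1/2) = s^2 - 2*s + 3/4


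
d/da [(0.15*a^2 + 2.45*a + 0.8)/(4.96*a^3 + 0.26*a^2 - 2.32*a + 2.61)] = (-0.744*a^4 - 24.304*a^3 - 12.889*a^2 + 0.367*a + 8.2505)/(24.6016*a^6 + 2.5792*a^5 - 22.9468*a^4 + 24.6848*a^3 + 6.7396*a^2 - 12.1104*a + 6.8121)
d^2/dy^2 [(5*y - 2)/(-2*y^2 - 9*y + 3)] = 2*(-(4*y + 9)^2*(5*y - 2) + (30*y + 41)*(2*y^2 + 9*y - 3))/(2*y^2 + 9*y - 3)^3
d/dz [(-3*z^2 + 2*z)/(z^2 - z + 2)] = (z^2 - 12*z + 4)/(z^4 - 2*z^3 + 5*z^2 - 4*z + 4)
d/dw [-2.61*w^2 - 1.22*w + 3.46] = -5.22*w - 1.22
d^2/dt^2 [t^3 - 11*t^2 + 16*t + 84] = 6*t - 22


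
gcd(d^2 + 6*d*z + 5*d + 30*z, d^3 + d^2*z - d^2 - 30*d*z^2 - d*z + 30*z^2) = d + 6*z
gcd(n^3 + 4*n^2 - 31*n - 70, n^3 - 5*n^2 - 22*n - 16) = n + 2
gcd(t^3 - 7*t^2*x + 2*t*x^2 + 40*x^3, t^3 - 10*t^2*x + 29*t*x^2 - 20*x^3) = t^2 - 9*t*x + 20*x^2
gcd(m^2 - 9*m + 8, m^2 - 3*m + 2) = m - 1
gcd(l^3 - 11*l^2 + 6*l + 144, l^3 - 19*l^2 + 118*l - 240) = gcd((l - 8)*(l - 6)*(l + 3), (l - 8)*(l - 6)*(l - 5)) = l^2 - 14*l + 48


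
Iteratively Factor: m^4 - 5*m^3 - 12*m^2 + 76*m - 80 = (m + 4)*(m^3 - 9*m^2 + 24*m - 20) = (m - 2)*(m + 4)*(m^2 - 7*m + 10) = (m - 5)*(m - 2)*(m + 4)*(m - 2)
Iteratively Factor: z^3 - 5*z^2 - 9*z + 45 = (z + 3)*(z^2 - 8*z + 15) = (z - 3)*(z + 3)*(z - 5)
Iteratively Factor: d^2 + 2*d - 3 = (d + 3)*(d - 1)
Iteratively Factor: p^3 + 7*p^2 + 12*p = (p + 4)*(p^2 + 3*p) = p*(p + 4)*(p + 3)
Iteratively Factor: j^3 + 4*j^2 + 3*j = (j)*(j^2 + 4*j + 3) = j*(j + 3)*(j + 1)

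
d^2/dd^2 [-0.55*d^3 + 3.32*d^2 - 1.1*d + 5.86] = 6.64 - 3.3*d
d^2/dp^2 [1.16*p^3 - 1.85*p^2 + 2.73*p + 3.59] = 6.96*p - 3.7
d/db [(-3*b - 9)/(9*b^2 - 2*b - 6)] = 27*b*(b + 6)/(81*b^4 - 36*b^3 - 104*b^2 + 24*b + 36)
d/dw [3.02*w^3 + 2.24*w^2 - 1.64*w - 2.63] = 9.06*w^2 + 4.48*w - 1.64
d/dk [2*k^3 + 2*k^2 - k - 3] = 6*k^2 + 4*k - 1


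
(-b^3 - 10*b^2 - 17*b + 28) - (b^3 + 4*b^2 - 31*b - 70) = -2*b^3 - 14*b^2 + 14*b + 98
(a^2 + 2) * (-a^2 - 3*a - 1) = -a^4 - 3*a^3 - 3*a^2 - 6*a - 2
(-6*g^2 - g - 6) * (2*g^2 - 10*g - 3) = -12*g^4 + 58*g^3 + 16*g^2 + 63*g + 18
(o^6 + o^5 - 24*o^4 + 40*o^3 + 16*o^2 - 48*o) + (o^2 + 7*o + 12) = o^6 + o^5 - 24*o^4 + 40*o^3 + 17*o^2 - 41*o + 12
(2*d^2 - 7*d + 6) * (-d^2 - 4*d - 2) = -2*d^4 - d^3 + 18*d^2 - 10*d - 12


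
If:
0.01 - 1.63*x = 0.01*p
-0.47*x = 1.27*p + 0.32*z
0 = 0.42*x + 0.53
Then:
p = 206.69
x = -1.26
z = -818.45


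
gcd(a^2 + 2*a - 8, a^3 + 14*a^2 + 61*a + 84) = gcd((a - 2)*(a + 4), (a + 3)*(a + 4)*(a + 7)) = a + 4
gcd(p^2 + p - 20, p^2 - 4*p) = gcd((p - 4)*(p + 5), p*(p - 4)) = p - 4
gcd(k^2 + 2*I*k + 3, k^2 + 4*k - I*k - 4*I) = k - I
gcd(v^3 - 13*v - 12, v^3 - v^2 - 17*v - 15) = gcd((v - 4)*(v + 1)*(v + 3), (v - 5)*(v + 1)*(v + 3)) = v^2 + 4*v + 3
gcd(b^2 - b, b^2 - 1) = b - 1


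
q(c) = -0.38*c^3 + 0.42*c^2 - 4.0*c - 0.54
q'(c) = -1.14*c^2 + 0.84*c - 4.0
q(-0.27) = 0.58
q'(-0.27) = -4.31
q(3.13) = -20.60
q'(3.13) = -12.54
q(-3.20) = 29.01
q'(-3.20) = -18.36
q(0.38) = -2.02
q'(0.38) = -3.85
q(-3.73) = 39.94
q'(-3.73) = -22.99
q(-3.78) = 41.10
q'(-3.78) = -23.46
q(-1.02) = 4.38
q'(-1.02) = -6.04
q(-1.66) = 9.00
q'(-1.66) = -8.54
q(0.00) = -0.54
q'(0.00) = -4.00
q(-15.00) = 1436.46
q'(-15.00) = -273.10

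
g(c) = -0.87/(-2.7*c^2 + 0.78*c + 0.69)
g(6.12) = 0.01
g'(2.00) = -0.12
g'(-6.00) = 0.00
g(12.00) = 0.00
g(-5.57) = 0.01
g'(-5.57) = 0.00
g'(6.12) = -0.00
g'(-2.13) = 0.06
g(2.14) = 0.09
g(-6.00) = 0.01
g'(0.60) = -61.86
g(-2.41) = 0.05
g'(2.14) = -0.09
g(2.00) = 0.10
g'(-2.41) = 0.04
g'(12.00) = -0.00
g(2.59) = 0.06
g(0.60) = -4.68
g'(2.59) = -0.05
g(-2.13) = 0.07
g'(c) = -0.87*(5.4*c - 0.78)/(-2.7*c^2 + 0.78*c + 0.69)^2 = (0.6786 - 4.698*c)/(-2.7*c^2 + 0.78*c + 0.69)^2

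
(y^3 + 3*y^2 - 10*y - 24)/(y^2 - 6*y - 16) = (y^2 + y - 12)/(y - 8)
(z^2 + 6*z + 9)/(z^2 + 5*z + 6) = (z + 3)/(z + 2)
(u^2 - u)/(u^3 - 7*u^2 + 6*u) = 1/(u - 6)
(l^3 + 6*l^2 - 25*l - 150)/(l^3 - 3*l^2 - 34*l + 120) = (l + 5)/(l - 4)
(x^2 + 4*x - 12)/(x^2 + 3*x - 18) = (x - 2)/(x - 3)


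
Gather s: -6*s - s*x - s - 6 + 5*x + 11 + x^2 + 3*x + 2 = s*(-x - 7) + x^2 + 8*x + 7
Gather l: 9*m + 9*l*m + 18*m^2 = 9*l*m + 18*m^2 + 9*m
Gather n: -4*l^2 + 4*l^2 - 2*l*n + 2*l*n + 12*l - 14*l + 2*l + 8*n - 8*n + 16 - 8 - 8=0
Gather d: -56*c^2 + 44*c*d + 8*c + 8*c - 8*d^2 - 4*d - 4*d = -56*c^2 + 16*c - 8*d^2 + d*(44*c - 8)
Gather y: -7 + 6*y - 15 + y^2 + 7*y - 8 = y^2 + 13*y - 30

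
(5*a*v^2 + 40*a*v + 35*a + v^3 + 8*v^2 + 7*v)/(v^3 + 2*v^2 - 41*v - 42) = (5*a + v)/(v - 6)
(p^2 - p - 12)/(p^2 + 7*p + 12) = (p - 4)/(p + 4)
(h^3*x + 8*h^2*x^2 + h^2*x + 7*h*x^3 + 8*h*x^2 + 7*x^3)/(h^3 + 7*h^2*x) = x*(h^2 + h*x + h + x)/h^2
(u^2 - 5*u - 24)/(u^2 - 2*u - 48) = (u + 3)/(u + 6)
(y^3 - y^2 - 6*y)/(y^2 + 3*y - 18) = y*(y + 2)/(y + 6)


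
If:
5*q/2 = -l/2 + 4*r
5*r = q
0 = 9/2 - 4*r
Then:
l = -153/8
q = 45/8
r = 9/8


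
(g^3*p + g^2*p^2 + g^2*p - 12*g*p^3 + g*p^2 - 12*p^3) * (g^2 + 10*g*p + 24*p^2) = g^5*p + 11*g^4*p^2 + g^4*p + 22*g^3*p^3 + 11*g^3*p^2 - 96*g^2*p^4 + 22*g^2*p^3 - 288*g*p^5 - 96*g*p^4 - 288*p^5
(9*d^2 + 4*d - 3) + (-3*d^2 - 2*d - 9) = 6*d^2 + 2*d - 12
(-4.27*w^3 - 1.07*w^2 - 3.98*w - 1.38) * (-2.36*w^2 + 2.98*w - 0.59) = 10.0772*w^5 - 10.1994*w^4 + 8.7235*w^3 - 7.9723*w^2 - 1.7642*w + 0.8142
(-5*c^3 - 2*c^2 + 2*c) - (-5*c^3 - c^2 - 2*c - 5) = -c^2 + 4*c + 5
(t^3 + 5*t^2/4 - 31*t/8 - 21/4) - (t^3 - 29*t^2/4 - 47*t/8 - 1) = 17*t^2/2 + 2*t - 17/4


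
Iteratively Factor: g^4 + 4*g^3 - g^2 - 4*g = (g)*(g^3 + 4*g^2 - g - 4) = g*(g + 4)*(g^2 - 1) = g*(g - 1)*(g + 4)*(g + 1)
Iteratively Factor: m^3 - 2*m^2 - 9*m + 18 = (m - 3)*(m^2 + m - 6) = (m - 3)*(m - 2)*(m + 3)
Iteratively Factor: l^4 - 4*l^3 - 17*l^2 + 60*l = (l - 5)*(l^3 + l^2 - 12*l) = (l - 5)*(l + 4)*(l^2 - 3*l) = (l - 5)*(l - 3)*(l + 4)*(l)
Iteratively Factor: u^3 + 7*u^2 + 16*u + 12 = (u + 3)*(u^2 + 4*u + 4) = (u + 2)*(u + 3)*(u + 2)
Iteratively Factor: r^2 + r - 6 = (r - 2)*(r + 3)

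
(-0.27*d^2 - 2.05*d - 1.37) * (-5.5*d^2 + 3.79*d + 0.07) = 1.485*d^4 + 10.2517*d^3 - 0.253399999999999*d^2 - 5.3358*d - 0.0959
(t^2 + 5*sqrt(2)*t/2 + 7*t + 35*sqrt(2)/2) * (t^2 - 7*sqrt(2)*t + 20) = t^4 - 9*sqrt(2)*t^3/2 + 7*t^3 - 63*sqrt(2)*t^2/2 - 15*t^2 - 105*t + 50*sqrt(2)*t + 350*sqrt(2)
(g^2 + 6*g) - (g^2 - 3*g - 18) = 9*g + 18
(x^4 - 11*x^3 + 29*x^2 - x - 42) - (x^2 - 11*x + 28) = x^4 - 11*x^3 + 28*x^2 + 10*x - 70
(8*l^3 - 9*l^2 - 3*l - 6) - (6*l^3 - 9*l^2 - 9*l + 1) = 2*l^3 + 6*l - 7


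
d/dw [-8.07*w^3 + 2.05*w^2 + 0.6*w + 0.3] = -24.21*w^2 + 4.1*w + 0.6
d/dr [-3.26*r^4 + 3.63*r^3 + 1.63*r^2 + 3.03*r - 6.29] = -13.04*r^3 + 10.89*r^2 + 3.26*r + 3.03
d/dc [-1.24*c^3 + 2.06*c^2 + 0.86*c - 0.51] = -3.72*c^2 + 4.12*c + 0.86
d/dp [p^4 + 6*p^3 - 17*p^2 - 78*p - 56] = 4*p^3 + 18*p^2 - 34*p - 78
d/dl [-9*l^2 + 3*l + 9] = 3 - 18*l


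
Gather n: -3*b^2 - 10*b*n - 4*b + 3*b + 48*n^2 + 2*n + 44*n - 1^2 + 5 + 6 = -3*b^2 - b + 48*n^2 + n*(46 - 10*b) + 10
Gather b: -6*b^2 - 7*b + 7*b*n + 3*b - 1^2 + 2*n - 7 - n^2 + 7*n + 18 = -6*b^2 + b*(7*n - 4) - n^2 + 9*n + 10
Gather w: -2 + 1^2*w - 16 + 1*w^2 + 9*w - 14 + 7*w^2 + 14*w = 8*w^2 + 24*w - 32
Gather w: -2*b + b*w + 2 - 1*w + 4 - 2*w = -2*b + w*(b - 3) + 6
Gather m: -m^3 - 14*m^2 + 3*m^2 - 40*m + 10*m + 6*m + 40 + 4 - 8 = -m^3 - 11*m^2 - 24*m + 36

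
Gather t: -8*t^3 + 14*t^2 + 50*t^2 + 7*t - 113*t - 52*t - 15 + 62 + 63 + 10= -8*t^3 + 64*t^2 - 158*t + 120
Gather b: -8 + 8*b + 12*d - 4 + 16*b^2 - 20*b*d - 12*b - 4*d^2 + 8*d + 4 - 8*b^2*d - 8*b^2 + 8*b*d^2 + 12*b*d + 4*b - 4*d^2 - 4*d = b^2*(8 - 8*d) + b*(8*d^2 - 8*d) - 8*d^2 + 16*d - 8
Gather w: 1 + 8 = 9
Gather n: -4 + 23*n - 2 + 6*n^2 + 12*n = 6*n^2 + 35*n - 6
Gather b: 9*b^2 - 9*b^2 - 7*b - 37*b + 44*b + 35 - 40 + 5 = 0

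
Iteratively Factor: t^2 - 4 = (t + 2)*(t - 2)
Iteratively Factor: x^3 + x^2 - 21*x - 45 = (x + 3)*(x^2 - 2*x - 15) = (x + 3)^2*(x - 5)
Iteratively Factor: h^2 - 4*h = (h - 4)*(h)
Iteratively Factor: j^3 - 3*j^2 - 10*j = (j)*(j^2 - 3*j - 10) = j*(j + 2)*(j - 5)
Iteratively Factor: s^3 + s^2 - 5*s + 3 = (s - 1)*(s^2 + 2*s - 3) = (s - 1)*(s + 3)*(s - 1)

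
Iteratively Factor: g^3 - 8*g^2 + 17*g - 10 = (g - 5)*(g^2 - 3*g + 2) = (g - 5)*(g - 1)*(g - 2)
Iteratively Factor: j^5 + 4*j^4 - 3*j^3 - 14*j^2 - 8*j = (j + 1)*(j^4 + 3*j^3 - 6*j^2 - 8*j) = (j - 2)*(j + 1)*(j^3 + 5*j^2 + 4*j) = j*(j - 2)*(j + 1)*(j^2 + 5*j + 4) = j*(j - 2)*(j + 1)*(j + 4)*(j + 1)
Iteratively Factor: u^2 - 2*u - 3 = (u + 1)*(u - 3)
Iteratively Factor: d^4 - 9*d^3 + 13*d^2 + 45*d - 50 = (d - 5)*(d^3 - 4*d^2 - 7*d + 10) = (d - 5)*(d - 1)*(d^2 - 3*d - 10) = (d - 5)^2*(d - 1)*(d + 2)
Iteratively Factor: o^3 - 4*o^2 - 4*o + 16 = (o + 2)*(o^2 - 6*o + 8) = (o - 4)*(o + 2)*(o - 2)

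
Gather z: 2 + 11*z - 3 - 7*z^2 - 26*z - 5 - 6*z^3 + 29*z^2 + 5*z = -6*z^3 + 22*z^2 - 10*z - 6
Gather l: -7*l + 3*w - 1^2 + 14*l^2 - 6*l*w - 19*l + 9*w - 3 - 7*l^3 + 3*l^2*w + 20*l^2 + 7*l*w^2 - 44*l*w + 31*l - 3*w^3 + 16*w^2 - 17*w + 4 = -7*l^3 + l^2*(3*w + 34) + l*(7*w^2 - 50*w + 5) - 3*w^3 + 16*w^2 - 5*w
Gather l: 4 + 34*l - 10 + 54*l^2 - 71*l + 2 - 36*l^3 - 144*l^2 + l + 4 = -36*l^3 - 90*l^2 - 36*l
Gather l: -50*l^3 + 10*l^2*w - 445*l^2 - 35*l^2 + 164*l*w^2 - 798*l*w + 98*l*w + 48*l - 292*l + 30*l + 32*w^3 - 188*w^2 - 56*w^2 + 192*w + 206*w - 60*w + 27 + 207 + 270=-50*l^3 + l^2*(10*w - 480) + l*(164*w^2 - 700*w - 214) + 32*w^3 - 244*w^2 + 338*w + 504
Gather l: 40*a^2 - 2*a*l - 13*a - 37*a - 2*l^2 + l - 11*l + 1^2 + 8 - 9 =40*a^2 - 50*a - 2*l^2 + l*(-2*a - 10)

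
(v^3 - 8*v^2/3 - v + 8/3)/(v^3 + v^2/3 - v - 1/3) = (3*v - 8)/(3*v + 1)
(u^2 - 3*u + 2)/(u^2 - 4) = (u - 1)/(u + 2)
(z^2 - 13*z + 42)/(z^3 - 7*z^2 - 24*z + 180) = (z - 7)/(z^2 - z - 30)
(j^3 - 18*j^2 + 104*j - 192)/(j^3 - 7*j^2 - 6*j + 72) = (j - 8)/(j + 3)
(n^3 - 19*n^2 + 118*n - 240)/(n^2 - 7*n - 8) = (n^2 - 11*n + 30)/(n + 1)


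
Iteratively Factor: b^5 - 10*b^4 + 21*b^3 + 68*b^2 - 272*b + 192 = (b - 4)*(b^4 - 6*b^3 - 3*b^2 + 56*b - 48) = (b - 4)^2*(b^3 - 2*b^2 - 11*b + 12) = (b - 4)^2*(b - 1)*(b^2 - b - 12) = (b - 4)^2*(b - 1)*(b + 3)*(b - 4)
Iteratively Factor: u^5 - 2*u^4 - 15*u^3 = (u - 5)*(u^4 + 3*u^3) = (u - 5)*(u + 3)*(u^3) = u*(u - 5)*(u + 3)*(u^2) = u^2*(u - 5)*(u + 3)*(u)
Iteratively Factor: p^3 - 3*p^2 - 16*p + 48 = (p - 3)*(p^2 - 16) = (p - 4)*(p - 3)*(p + 4)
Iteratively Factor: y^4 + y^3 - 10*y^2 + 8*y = (y)*(y^3 + y^2 - 10*y + 8) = y*(y - 1)*(y^2 + 2*y - 8) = y*(y - 1)*(y + 4)*(y - 2)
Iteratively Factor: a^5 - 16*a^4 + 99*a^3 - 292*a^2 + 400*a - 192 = (a - 4)*(a^4 - 12*a^3 + 51*a^2 - 88*a + 48) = (a - 4)*(a - 1)*(a^3 - 11*a^2 + 40*a - 48) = (a - 4)^2*(a - 1)*(a^2 - 7*a + 12) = (a - 4)^2*(a - 3)*(a - 1)*(a - 4)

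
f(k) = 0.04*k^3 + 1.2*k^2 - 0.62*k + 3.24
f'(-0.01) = -0.64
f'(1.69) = 3.78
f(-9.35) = 81.25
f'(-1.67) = -4.29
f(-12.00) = 114.36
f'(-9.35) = -12.57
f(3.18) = 14.69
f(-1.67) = 7.44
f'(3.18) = 8.23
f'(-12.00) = -12.14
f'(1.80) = 4.09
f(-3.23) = 16.41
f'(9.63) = 33.62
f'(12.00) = 45.46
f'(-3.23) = -7.12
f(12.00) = 237.72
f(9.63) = 144.28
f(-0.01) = 3.25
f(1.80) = 6.25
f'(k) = 0.12*k^2 + 2.4*k - 0.62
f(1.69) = 5.81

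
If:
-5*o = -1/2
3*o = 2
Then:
No Solution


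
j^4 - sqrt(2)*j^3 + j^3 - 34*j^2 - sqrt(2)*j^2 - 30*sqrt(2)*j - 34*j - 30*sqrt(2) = (j + 1)*(j - 5*sqrt(2))*(j + sqrt(2))*(j + 3*sqrt(2))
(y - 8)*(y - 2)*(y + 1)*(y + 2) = y^4 - 7*y^3 - 12*y^2 + 28*y + 32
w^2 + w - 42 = (w - 6)*(w + 7)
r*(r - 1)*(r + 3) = r^3 + 2*r^2 - 3*r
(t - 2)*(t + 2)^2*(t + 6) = t^4 + 8*t^3 + 8*t^2 - 32*t - 48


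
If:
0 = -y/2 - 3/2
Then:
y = -3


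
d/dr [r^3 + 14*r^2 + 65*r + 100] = 3*r^2 + 28*r + 65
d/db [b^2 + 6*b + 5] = 2*b + 6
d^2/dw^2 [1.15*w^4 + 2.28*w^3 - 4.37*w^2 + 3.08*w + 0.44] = 13.8*w^2 + 13.68*w - 8.74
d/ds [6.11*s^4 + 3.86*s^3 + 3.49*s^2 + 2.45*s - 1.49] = 24.44*s^3 + 11.58*s^2 + 6.98*s + 2.45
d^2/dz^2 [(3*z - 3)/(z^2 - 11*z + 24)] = 6*(3*(4 - z)*(z^2 - 11*z + 24) + (z - 1)*(2*z - 11)^2)/(z^2 - 11*z + 24)^3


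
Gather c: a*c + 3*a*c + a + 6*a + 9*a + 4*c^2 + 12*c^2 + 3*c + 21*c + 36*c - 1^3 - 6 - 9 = 16*a + 16*c^2 + c*(4*a + 60) - 16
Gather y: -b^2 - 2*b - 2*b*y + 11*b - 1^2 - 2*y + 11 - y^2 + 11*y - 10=-b^2 + 9*b - y^2 + y*(9 - 2*b)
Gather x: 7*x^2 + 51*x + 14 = 7*x^2 + 51*x + 14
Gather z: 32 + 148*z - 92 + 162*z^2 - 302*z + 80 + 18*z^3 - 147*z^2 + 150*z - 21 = 18*z^3 + 15*z^2 - 4*z - 1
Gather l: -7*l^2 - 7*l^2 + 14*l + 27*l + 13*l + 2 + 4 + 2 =-14*l^2 + 54*l + 8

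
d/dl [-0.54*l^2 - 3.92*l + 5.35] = -1.08*l - 3.92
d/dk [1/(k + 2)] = -1/(k + 2)^2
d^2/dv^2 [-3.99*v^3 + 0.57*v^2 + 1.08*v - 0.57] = 1.14 - 23.94*v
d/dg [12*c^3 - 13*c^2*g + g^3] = -13*c^2 + 3*g^2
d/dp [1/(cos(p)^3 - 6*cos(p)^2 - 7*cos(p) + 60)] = (3*cos(p)^2 - 12*cos(p) - 7)*sin(p)/(cos(p)^3 - 6*cos(p)^2 - 7*cos(p) + 60)^2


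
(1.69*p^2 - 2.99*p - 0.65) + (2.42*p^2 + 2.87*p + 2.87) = 4.11*p^2 - 0.12*p + 2.22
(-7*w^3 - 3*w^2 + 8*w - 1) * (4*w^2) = -28*w^5 - 12*w^4 + 32*w^3 - 4*w^2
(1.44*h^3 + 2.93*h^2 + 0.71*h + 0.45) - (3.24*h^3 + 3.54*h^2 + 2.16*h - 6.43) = -1.8*h^3 - 0.61*h^2 - 1.45*h + 6.88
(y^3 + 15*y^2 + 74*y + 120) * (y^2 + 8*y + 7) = y^5 + 23*y^4 + 201*y^3 + 817*y^2 + 1478*y + 840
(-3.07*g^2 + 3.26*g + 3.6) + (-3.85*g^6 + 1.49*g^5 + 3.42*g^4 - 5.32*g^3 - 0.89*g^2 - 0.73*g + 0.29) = -3.85*g^6 + 1.49*g^5 + 3.42*g^4 - 5.32*g^3 - 3.96*g^2 + 2.53*g + 3.89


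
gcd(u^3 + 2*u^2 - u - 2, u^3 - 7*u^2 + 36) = u + 2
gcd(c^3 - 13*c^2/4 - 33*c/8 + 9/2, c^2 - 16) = c - 4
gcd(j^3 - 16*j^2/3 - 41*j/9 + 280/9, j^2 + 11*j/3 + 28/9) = j + 7/3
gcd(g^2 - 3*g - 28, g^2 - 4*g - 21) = g - 7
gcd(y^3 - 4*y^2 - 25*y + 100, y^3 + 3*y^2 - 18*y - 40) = y^2 + y - 20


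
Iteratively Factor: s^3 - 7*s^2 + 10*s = (s - 2)*(s^2 - 5*s) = (s - 5)*(s - 2)*(s)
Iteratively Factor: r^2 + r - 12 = (r + 4)*(r - 3)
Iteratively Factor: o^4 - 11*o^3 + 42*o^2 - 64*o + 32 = (o - 4)*(o^3 - 7*o^2 + 14*o - 8) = (o - 4)*(o - 1)*(o^2 - 6*o + 8) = (o - 4)*(o - 2)*(o - 1)*(o - 4)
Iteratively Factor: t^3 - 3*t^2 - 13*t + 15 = (t - 5)*(t^2 + 2*t - 3) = (t - 5)*(t + 3)*(t - 1)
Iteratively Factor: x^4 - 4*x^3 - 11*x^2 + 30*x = (x - 5)*(x^3 + x^2 - 6*x) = (x - 5)*(x - 2)*(x^2 + 3*x) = (x - 5)*(x - 2)*(x + 3)*(x)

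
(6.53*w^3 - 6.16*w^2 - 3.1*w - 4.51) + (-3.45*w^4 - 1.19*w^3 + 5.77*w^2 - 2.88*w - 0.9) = -3.45*w^4 + 5.34*w^3 - 0.390000000000001*w^2 - 5.98*w - 5.41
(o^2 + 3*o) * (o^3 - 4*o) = o^5 + 3*o^4 - 4*o^3 - 12*o^2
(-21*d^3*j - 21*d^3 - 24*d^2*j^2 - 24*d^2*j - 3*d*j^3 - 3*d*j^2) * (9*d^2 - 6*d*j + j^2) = -189*d^5*j - 189*d^5 - 90*d^4*j^2 - 90*d^4*j + 96*d^3*j^3 + 96*d^3*j^2 - 6*d^2*j^4 - 6*d^2*j^3 - 3*d*j^5 - 3*d*j^4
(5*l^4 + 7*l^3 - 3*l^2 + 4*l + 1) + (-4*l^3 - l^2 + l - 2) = 5*l^4 + 3*l^3 - 4*l^2 + 5*l - 1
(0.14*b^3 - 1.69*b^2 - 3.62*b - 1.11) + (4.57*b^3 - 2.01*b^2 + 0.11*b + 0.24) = 4.71*b^3 - 3.7*b^2 - 3.51*b - 0.87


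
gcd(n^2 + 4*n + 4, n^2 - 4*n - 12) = n + 2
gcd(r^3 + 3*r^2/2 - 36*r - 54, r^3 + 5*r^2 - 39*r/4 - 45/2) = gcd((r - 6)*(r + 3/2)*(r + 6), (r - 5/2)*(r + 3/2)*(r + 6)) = r^2 + 15*r/2 + 9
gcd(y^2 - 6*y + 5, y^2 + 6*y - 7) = y - 1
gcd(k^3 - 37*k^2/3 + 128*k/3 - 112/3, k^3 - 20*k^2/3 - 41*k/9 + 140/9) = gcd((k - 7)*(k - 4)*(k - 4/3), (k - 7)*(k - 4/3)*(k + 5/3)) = k^2 - 25*k/3 + 28/3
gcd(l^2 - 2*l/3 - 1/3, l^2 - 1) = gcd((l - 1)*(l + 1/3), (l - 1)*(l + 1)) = l - 1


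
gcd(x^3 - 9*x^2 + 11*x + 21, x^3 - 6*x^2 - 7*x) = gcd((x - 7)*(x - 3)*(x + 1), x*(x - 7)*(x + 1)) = x^2 - 6*x - 7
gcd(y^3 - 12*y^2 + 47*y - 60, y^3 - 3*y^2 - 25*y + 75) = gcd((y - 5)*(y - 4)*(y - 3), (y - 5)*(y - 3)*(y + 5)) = y^2 - 8*y + 15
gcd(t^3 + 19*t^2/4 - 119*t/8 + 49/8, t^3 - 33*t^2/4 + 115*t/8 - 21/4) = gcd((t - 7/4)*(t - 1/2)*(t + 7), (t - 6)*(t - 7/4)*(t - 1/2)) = t^2 - 9*t/4 + 7/8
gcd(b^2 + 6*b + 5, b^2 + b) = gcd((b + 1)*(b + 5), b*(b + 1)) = b + 1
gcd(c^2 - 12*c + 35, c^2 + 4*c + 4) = 1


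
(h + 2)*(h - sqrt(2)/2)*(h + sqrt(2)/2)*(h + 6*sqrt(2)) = h^4 + 2*h^3 + 6*sqrt(2)*h^3 - h^2/2 + 12*sqrt(2)*h^2 - 3*sqrt(2)*h - h - 6*sqrt(2)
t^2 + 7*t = t*(t + 7)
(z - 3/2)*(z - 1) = z^2 - 5*z/2 + 3/2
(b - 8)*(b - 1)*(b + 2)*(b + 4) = b^4 - 3*b^3 - 38*b^2 - 24*b + 64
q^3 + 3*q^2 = q^2*(q + 3)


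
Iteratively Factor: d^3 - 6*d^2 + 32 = (d - 4)*(d^2 - 2*d - 8) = (d - 4)^2*(d + 2)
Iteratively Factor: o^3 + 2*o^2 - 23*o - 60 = (o - 5)*(o^2 + 7*o + 12) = (o - 5)*(o + 4)*(o + 3)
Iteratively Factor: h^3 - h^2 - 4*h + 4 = (h - 1)*(h^2 - 4) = (h - 2)*(h - 1)*(h + 2)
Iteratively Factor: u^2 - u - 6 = (u + 2)*(u - 3)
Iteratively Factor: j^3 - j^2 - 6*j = (j - 3)*(j^2 + 2*j) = (j - 3)*(j + 2)*(j)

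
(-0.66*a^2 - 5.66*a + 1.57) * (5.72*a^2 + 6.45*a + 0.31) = -3.7752*a^4 - 36.6322*a^3 - 27.7312*a^2 + 8.3719*a + 0.4867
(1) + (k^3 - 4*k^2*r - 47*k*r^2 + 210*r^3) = k^3 - 4*k^2*r - 47*k*r^2 + 210*r^3 + 1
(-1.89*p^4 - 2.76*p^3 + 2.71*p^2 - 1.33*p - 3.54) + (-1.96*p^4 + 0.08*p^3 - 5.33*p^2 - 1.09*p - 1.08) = -3.85*p^4 - 2.68*p^3 - 2.62*p^2 - 2.42*p - 4.62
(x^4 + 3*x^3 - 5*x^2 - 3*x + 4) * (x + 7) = x^5 + 10*x^4 + 16*x^3 - 38*x^2 - 17*x + 28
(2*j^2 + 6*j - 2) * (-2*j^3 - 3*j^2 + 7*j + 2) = -4*j^5 - 18*j^4 + 52*j^2 - 2*j - 4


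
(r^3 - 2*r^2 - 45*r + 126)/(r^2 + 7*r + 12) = (r^3 - 2*r^2 - 45*r + 126)/(r^2 + 7*r + 12)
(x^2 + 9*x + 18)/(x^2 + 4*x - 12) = (x + 3)/(x - 2)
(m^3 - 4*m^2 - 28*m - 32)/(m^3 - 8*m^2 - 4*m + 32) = (m + 2)/(m - 2)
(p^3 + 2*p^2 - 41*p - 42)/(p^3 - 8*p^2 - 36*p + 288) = (p^2 + 8*p + 7)/(p^2 - 2*p - 48)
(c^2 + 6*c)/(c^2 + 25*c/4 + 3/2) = 4*c/(4*c + 1)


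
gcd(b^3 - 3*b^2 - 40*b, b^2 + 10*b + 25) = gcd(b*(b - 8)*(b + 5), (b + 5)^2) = b + 5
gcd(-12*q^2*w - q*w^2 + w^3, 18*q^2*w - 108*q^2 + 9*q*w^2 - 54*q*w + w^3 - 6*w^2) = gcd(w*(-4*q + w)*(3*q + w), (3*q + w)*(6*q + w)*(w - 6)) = 3*q + w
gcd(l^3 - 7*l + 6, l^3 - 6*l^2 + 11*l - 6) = l^2 - 3*l + 2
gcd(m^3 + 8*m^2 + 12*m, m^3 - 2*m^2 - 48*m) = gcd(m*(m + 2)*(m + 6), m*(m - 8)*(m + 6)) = m^2 + 6*m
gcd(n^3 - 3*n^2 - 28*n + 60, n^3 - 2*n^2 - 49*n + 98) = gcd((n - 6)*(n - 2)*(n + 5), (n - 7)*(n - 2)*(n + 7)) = n - 2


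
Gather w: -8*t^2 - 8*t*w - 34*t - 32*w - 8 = -8*t^2 - 34*t + w*(-8*t - 32) - 8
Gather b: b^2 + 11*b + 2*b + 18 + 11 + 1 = b^2 + 13*b + 30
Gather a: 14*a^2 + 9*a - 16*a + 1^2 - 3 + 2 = 14*a^2 - 7*a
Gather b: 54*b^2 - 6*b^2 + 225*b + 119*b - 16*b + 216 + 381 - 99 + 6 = 48*b^2 + 328*b + 504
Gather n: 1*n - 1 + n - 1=2*n - 2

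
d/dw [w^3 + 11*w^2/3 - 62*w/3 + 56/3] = 3*w^2 + 22*w/3 - 62/3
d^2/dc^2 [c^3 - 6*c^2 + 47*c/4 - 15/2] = 6*c - 12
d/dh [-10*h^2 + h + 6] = 1 - 20*h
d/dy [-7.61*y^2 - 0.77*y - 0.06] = -15.22*y - 0.77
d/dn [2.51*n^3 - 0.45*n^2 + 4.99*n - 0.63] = 7.53*n^2 - 0.9*n + 4.99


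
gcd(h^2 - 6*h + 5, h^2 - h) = h - 1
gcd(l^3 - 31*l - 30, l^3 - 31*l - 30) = l^3 - 31*l - 30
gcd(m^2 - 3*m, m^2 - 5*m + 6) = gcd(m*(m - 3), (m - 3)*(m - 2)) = m - 3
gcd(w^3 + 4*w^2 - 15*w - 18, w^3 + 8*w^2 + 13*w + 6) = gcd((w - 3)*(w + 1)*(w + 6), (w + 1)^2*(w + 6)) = w^2 + 7*w + 6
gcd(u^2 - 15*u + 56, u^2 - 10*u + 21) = u - 7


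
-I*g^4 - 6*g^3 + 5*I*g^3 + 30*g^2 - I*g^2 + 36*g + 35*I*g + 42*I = (g - 6)*(g - 7*I)*(g + I)*(-I*g - I)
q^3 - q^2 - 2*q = q*(q - 2)*(q + 1)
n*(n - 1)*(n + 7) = n^3 + 6*n^2 - 7*n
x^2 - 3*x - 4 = (x - 4)*(x + 1)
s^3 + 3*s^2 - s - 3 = (s - 1)*(s + 1)*(s + 3)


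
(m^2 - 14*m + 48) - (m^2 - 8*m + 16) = 32 - 6*m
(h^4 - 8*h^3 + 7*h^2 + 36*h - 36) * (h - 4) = h^5 - 12*h^4 + 39*h^3 + 8*h^2 - 180*h + 144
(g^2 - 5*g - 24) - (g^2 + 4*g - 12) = -9*g - 12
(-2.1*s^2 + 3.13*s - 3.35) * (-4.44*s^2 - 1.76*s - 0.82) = 9.324*s^4 - 10.2012*s^3 + 11.0872*s^2 + 3.3294*s + 2.747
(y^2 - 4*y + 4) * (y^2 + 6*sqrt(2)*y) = y^4 - 4*y^3 + 6*sqrt(2)*y^3 - 24*sqrt(2)*y^2 + 4*y^2 + 24*sqrt(2)*y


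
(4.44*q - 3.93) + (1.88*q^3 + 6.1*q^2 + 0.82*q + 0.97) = 1.88*q^3 + 6.1*q^2 + 5.26*q - 2.96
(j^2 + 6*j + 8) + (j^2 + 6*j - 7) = 2*j^2 + 12*j + 1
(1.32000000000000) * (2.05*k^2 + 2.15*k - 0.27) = 2.706*k^2 + 2.838*k - 0.3564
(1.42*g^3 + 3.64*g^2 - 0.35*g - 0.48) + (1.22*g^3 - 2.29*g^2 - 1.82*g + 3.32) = 2.64*g^3 + 1.35*g^2 - 2.17*g + 2.84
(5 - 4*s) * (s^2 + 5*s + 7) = -4*s^3 - 15*s^2 - 3*s + 35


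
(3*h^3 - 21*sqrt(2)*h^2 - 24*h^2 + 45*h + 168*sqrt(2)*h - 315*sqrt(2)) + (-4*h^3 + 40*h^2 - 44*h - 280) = -h^3 - 21*sqrt(2)*h^2 + 16*h^2 + h + 168*sqrt(2)*h - 315*sqrt(2) - 280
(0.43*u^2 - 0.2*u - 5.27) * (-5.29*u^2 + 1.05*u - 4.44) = -2.2747*u^4 + 1.5095*u^3 + 25.7591*u^2 - 4.6455*u + 23.3988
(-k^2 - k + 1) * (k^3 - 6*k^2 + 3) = -k^5 + 5*k^4 + 7*k^3 - 9*k^2 - 3*k + 3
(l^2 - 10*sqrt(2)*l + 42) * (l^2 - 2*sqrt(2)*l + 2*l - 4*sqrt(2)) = l^4 - 12*sqrt(2)*l^3 + 2*l^3 - 24*sqrt(2)*l^2 + 82*l^2 - 84*sqrt(2)*l + 164*l - 168*sqrt(2)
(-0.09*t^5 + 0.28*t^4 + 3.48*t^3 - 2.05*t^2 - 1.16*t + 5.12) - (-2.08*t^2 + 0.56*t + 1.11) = -0.09*t^5 + 0.28*t^4 + 3.48*t^3 + 0.0300000000000002*t^2 - 1.72*t + 4.01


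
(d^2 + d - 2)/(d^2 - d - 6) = (d - 1)/(d - 3)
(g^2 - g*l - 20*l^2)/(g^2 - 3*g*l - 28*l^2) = (g - 5*l)/(g - 7*l)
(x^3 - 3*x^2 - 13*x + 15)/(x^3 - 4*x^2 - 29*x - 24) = (x^2 - 6*x + 5)/(x^2 - 7*x - 8)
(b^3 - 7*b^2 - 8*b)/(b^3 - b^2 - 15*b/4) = 4*(-b^2 + 7*b + 8)/(-4*b^2 + 4*b + 15)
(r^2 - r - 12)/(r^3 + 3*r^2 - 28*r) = (r + 3)/(r*(r + 7))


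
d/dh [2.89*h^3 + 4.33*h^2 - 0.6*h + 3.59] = 8.67*h^2 + 8.66*h - 0.6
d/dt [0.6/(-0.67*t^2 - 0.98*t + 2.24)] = (0.804*t + 0.588)/(0.67*t^2 + 0.98*t - 2.24)^2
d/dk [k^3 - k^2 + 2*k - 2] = 3*k^2 - 2*k + 2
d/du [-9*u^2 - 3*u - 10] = -18*u - 3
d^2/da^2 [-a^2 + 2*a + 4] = -2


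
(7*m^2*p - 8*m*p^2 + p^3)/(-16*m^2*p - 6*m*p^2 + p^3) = (-7*m^2 + 8*m*p - p^2)/(16*m^2 + 6*m*p - p^2)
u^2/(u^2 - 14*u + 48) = u^2/(u^2 - 14*u + 48)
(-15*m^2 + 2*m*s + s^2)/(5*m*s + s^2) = (-3*m + s)/s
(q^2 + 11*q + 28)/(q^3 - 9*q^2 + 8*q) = (q^2 + 11*q + 28)/(q*(q^2 - 9*q + 8))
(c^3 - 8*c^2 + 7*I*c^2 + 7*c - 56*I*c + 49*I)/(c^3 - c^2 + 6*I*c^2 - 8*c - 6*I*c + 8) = (c^2 + 7*c*(-1 + I) - 49*I)/(c^2 + 6*I*c - 8)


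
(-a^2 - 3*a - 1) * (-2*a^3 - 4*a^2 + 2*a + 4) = 2*a^5 + 10*a^4 + 12*a^3 - 6*a^2 - 14*a - 4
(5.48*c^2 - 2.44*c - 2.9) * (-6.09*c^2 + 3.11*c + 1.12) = -33.3732*c^4 + 31.9024*c^3 + 16.2102*c^2 - 11.7518*c - 3.248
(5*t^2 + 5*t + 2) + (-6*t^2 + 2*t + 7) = -t^2 + 7*t + 9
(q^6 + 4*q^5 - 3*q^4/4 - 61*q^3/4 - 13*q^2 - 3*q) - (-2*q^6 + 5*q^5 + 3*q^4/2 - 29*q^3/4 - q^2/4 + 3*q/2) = 3*q^6 - q^5 - 9*q^4/4 - 8*q^3 - 51*q^2/4 - 9*q/2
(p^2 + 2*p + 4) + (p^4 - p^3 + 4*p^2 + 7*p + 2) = p^4 - p^3 + 5*p^2 + 9*p + 6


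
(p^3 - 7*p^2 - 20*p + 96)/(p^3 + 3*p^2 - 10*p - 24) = (p - 8)/(p + 2)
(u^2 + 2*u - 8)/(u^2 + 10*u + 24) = (u - 2)/(u + 6)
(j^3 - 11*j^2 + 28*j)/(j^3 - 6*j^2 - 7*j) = (j - 4)/(j + 1)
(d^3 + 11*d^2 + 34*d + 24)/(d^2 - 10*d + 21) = (d^3 + 11*d^2 + 34*d + 24)/(d^2 - 10*d + 21)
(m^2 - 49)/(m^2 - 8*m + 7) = (m + 7)/(m - 1)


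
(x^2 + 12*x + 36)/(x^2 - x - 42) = (x + 6)/(x - 7)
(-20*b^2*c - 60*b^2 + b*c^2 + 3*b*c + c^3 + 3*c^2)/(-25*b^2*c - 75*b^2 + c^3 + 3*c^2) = (4*b - c)/(5*b - c)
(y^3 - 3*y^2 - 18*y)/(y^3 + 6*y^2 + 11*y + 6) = y*(y - 6)/(y^2 + 3*y + 2)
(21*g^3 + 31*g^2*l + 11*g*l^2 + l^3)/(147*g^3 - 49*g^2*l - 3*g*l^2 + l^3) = (3*g^2 + 4*g*l + l^2)/(21*g^2 - 10*g*l + l^2)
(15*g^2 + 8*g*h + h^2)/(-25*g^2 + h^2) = (-3*g - h)/(5*g - h)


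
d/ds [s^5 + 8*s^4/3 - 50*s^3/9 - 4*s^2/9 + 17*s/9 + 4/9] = 5*s^4 + 32*s^3/3 - 50*s^2/3 - 8*s/9 + 17/9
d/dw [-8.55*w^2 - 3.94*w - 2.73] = -17.1*w - 3.94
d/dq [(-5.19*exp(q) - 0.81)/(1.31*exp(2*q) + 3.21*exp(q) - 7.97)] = (6.7989*exp(2*q) + 2.1222*exp(q) + 43.9644)*exp(q)/(1.7161*exp(4*q) + 8.4102*exp(3*q) - 10.5773*exp(2*q) - 51.1674*exp(q) + 63.5209)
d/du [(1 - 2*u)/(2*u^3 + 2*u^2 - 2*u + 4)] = (-u^3 - u^2 + u + (2*u - 1)*(3*u^2 + 2*u - 1)/2 - 2)/(u^3 + u^2 - u + 2)^2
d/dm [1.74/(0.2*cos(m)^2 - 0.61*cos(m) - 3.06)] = (0.696*cos(m) - 1.0614)*sin(m)/(-0.2*cos(m)^2 + 0.61*cos(m) + 3.06)^2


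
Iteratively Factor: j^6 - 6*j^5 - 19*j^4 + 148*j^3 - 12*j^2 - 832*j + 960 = (j + 4)*(j^5 - 10*j^4 + 21*j^3 + 64*j^2 - 268*j + 240) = (j - 2)*(j + 4)*(j^4 - 8*j^3 + 5*j^2 + 74*j - 120) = (j - 4)*(j - 2)*(j + 4)*(j^3 - 4*j^2 - 11*j + 30) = (j - 4)*(j - 2)*(j + 3)*(j + 4)*(j^2 - 7*j + 10) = (j - 4)*(j - 2)^2*(j + 3)*(j + 4)*(j - 5)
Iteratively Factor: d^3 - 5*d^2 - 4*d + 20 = (d - 2)*(d^2 - 3*d - 10) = (d - 5)*(d - 2)*(d + 2)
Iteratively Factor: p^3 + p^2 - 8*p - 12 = (p + 2)*(p^2 - p - 6) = (p + 2)^2*(p - 3)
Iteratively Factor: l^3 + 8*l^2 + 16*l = (l + 4)*(l^2 + 4*l) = l*(l + 4)*(l + 4)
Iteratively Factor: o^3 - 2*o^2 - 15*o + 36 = (o - 3)*(o^2 + o - 12) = (o - 3)^2*(o + 4)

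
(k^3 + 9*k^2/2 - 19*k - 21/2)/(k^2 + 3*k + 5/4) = 2*(k^2 + 4*k - 21)/(2*k + 5)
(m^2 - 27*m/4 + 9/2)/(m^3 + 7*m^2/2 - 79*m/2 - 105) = (4*m - 3)/(2*(2*m^2 + 19*m + 35))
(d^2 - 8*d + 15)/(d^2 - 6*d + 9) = (d - 5)/(d - 3)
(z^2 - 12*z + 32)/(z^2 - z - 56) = (z - 4)/(z + 7)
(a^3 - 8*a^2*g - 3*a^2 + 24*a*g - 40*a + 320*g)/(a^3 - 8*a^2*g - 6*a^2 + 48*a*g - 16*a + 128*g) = (a + 5)/(a + 2)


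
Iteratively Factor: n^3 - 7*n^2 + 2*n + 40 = (n + 2)*(n^2 - 9*n + 20) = (n - 5)*(n + 2)*(n - 4)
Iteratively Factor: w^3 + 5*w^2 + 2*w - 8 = (w + 2)*(w^2 + 3*w - 4) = (w + 2)*(w + 4)*(w - 1)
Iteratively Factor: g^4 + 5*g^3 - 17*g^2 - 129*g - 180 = (g + 4)*(g^3 + g^2 - 21*g - 45) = (g - 5)*(g + 4)*(g^2 + 6*g + 9) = (g - 5)*(g + 3)*(g + 4)*(g + 3)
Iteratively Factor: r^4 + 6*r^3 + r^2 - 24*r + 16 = (r - 1)*(r^3 + 7*r^2 + 8*r - 16) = (r - 1)^2*(r^2 + 8*r + 16) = (r - 1)^2*(r + 4)*(r + 4)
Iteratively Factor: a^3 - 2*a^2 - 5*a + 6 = (a - 3)*(a^2 + a - 2) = (a - 3)*(a + 2)*(a - 1)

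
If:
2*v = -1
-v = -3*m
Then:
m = -1/6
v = -1/2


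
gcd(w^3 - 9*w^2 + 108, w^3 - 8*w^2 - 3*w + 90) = w^2 - 3*w - 18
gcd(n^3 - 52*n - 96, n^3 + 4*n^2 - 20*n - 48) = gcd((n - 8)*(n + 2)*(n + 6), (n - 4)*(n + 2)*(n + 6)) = n^2 + 8*n + 12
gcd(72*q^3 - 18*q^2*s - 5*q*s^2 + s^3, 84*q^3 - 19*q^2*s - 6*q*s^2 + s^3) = 12*q^2 - q*s - s^2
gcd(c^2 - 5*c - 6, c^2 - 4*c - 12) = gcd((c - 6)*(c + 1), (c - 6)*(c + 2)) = c - 6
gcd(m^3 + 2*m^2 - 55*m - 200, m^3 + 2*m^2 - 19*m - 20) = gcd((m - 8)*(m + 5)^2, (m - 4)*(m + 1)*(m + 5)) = m + 5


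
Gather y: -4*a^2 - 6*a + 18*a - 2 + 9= -4*a^2 + 12*a + 7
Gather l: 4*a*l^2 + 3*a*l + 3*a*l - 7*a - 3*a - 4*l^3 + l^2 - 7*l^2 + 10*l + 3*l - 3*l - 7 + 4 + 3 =-10*a - 4*l^3 + l^2*(4*a - 6) + l*(6*a + 10)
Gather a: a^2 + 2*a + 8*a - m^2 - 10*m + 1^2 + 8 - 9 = a^2 + 10*a - m^2 - 10*m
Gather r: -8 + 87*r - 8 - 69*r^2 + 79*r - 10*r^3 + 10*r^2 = -10*r^3 - 59*r^2 + 166*r - 16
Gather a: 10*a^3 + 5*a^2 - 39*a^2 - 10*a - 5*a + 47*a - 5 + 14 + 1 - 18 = 10*a^3 - 34*a^2 + 32*a - 8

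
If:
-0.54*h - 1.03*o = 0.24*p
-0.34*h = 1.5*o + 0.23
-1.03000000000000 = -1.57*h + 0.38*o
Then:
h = 0.59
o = -0.29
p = -0.09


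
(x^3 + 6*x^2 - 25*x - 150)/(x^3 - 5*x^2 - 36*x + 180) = (x + 5)/(x - 6)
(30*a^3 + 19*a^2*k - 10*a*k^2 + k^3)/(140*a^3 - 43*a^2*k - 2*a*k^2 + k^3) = (6*a^2 + 5*a*k - k^2)/(28*a^2 - 3*a*k - k^2)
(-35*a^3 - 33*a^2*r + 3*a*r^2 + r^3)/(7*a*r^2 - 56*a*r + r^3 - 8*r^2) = (-5*a^2 - 4*a*r + r^2)/(r*(r - 8))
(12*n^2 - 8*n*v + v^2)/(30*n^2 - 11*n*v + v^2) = (-2*n + v)/(-5*n + v)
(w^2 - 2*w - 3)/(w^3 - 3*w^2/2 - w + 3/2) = 2*(w - 3)/(2*w^2 - 5*w + 3)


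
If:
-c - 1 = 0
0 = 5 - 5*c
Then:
No Solution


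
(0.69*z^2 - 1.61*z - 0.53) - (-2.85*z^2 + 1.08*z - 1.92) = 3.54*z^2 - 2.69*z + 1.39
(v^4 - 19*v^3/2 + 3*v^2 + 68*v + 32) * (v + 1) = v^5 - 17*v^4/2 - 13*v^3/2 + 71*v^2 + 100*v + 32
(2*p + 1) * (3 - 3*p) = -6*p^2 + 3*p + 3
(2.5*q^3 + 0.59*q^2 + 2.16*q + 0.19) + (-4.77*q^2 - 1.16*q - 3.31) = 2.5*q^3 - 4.18*q^2 + 1.0*q - 3.12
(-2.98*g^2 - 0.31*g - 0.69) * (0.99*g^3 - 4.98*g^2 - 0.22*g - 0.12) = -2.9502*g^5 + 14.5335*g^4 + 1.5163*g^3 + 3.862*g^2 + 0.189*g + 0.0828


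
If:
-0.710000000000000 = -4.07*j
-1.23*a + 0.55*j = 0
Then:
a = 0.08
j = 0.17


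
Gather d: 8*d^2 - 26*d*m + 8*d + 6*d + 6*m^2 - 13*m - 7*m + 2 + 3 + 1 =8*d^2 + d*(14 - 26*m) + 6*m^2 - 20*m + 6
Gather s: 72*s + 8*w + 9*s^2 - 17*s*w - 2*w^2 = 9*s^2 + s*(72 - 17*w) - 2*w^2 + 8*w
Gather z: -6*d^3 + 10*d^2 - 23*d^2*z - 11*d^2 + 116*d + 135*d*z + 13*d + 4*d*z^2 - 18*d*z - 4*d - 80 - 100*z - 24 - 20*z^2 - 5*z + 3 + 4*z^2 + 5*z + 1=-6*d^3 - d^2 + 125*d + z^2*(4*d - 16) + z*(-23*d^2 + 117*d - 100) - 100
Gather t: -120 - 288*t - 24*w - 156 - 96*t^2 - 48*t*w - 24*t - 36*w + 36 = -96*t^2 + t*(-48*w - 312) - 60*w - 240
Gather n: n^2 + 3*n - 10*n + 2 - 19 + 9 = n^2 - 7*n - 8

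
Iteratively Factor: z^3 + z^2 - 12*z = (z)*(z^2 + z - 12) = z*(z + 4)*(z - 3)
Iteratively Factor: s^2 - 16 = (s + 4)*(s - 4)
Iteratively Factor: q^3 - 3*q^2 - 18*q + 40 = (q - 5)*(q^2 + 2*q - 8) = (q - 5)*(q + 4)*(q - 2)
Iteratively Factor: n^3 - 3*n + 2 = (n - 1)*(n^2 + n - 2) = (n - 1)*(n + 2)*(n - 1)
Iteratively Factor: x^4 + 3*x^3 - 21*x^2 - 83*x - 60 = (x - 5)*(x^3 + 8*x^2 + 19*x + 12) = (x - 5)*(x + 3)*(x^2 + 5*x + 4) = (x - 5)*(x + 3)*(x + 4)*(x + 1)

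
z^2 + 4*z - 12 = (z - 2)*(z + 6)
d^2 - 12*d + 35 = (d - 7)*(d - 5)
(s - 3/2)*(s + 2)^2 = s^3 + 5*s^2/2 - 2*s - 6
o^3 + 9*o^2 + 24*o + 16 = (o + 1)*(o + 4)^2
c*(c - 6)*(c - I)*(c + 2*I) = c^4 - 6*c^3 + I*c^3 + 2*c^2 - 6*I*c^2 - 12*c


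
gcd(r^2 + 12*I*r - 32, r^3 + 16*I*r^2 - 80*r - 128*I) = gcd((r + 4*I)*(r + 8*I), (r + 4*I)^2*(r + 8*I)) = r^2 + 12*I*r - 32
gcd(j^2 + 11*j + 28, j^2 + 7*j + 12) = j + 4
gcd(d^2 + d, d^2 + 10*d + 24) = 1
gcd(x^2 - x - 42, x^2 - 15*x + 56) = x - 7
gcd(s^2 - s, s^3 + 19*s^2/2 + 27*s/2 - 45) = 1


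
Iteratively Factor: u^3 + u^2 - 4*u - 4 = (u + 2)*(u^2 - u - 2) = (u - 2)*(u + 2)*(u + 1)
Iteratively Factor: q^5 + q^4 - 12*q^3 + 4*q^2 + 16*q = (q)*(q^4 + q^3 - 12*q^2 + 4*q + 16) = q*(q + 1)*(q^3 - 12*q + 16) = q*(q + 1)*(q + 4)*(q^2 - 4*q + 4) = q*(q - 2)*(q + 1)*(q + 4)*(q - 2)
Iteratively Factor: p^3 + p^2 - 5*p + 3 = (p - 1)*(p^2 + 2*p - 3) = (p - 1)*(p + 3)*(p - 1)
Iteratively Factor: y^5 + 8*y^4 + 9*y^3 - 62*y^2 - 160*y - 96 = (y + 2)*(y^4 + 6*y^3 - 3*y^2 - 56*y - 48) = (y + 1)*(y + 2)*(y^3 + 5*y^2 - 8*y - 48) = (y - 3)*(y + 1)*(y + 2)*(y^2 + 8*y + 16) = (y - 3)*(y + 1)*(y + 2)*(y + 4)*(y + 4)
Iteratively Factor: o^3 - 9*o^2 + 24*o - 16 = (o - 4)*(o^2 - 5*o + 4) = (o - 4)^2*(o - 1)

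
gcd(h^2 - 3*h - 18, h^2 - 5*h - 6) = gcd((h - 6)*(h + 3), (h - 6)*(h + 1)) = h - 6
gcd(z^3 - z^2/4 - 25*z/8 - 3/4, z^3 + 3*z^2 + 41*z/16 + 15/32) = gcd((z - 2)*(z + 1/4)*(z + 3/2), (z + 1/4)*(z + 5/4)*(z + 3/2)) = z^2 + 7*z/4 + 3/8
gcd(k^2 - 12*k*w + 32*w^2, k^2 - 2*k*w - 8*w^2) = -k + 4*w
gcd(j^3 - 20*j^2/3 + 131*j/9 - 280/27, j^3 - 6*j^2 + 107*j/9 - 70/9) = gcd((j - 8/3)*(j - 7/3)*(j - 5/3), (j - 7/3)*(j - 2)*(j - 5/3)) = j^2 - 4*j + 35/9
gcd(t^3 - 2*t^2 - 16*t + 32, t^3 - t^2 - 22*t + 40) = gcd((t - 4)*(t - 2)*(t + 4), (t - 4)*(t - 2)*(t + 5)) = t^2 - 6*t + 8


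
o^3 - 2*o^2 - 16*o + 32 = (o - 4)*(o - 2)*(o + 4)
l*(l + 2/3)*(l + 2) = l^3 + 8*l^2/3 + 4*l/3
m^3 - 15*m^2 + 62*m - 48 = (m - 8)*(m - 6)*(m - 1)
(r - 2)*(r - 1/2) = r^2 - 5*r/2 + 1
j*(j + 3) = j^2 + 3*j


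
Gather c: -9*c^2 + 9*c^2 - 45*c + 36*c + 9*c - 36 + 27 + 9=0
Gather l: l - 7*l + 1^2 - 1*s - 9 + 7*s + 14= -6*l + 6*s + 6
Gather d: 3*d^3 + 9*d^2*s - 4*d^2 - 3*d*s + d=3*d^3 + d^2*(9*s - 4) + d*(1 - 3*s)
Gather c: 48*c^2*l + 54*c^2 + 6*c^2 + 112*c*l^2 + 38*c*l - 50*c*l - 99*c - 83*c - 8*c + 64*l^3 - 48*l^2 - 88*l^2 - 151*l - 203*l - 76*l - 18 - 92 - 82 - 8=c^2*(48*l + 60) + c*(112*l^2 - 12*l - 190) + 64*l^3 - 136*l^2 - 430*l - 200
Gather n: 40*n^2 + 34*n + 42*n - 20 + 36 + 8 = 40*n^2 + 76*n + 24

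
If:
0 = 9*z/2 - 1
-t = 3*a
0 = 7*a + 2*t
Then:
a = 0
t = 0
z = 2/9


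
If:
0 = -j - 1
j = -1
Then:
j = -1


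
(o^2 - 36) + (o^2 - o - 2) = 2*o^2 - o - 38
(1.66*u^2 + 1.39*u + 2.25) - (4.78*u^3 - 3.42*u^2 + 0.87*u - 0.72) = -4.78*u^3 + 5.08*u^2 + 0.52*u + 2.97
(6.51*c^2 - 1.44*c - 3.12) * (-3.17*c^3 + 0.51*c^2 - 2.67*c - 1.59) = -20.6367*c^5 + 7.8849*c^4 - 8.2257*c^3 - 8.0973*c^2 + 10.62*c + 4.9608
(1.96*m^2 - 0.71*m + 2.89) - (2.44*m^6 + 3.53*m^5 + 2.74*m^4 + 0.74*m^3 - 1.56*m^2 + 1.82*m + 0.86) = -2.44*m^6 - 3.53*m^5 - 2.74*m^4 - 0.74*m^3 + 3.52*m^2 - 2.53*m + 2.03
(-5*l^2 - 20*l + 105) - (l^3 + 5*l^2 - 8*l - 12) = -l^3 - 10*l^2 - 12*l + 117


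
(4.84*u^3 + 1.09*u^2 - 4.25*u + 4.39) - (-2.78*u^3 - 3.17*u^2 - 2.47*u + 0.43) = 7.62*u^3 + 4.26*u^2 - 1.78*u + 3.96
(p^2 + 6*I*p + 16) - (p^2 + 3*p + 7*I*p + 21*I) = -3*p - I*p + 16 - 21*I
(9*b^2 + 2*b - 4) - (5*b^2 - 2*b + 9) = 4*b^2 + 4*b - 13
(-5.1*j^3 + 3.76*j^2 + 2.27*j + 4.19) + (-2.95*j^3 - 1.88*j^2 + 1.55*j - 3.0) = -8.05*j^3 + 1.88*j^2 + 3.82*j + 1.19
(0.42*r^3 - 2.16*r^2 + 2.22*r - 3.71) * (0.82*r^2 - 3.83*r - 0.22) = 0.3444*r^5 - 3.3798*r^4 + 10.0008*r^3 - 11.0696*r^2 + 13.7209*r + 0.8162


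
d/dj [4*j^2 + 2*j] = 8*j + 2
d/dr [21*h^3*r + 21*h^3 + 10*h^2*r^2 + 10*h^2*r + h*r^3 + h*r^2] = h*(21*h^2 + 20*h*r + 10*h + 3*r^2 + 2*r)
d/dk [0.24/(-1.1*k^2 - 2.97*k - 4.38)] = (0.528*k + 0.7128)/(1.1*k^2 + 2.97*k + 4.38)^2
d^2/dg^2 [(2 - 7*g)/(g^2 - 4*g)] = 2*(3*g*(g - 4)*(7*g - 10) - 4*(g - 2)^2*(7*g - 2))/(g^3*(g - 4)^3)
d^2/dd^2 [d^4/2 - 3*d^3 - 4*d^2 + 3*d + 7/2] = 6*d^2 - 18*d - 8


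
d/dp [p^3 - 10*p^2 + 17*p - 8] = 3*p^2 - 20*p + 17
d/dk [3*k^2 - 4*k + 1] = 6*k - 4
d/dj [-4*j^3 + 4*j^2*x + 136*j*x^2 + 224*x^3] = -12*j^2 + 8*j*x + 136*x^2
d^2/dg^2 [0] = 0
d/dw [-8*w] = -8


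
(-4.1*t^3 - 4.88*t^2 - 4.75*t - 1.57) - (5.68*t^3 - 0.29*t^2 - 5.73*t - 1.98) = -9.78*t^3 - 4.59*t^2 + 0.98*t + 0.41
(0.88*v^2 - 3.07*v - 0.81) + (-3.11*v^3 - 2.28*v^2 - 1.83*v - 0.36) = -3.11*v^3 - 1.4*v^2 - 4.9*v - 1.17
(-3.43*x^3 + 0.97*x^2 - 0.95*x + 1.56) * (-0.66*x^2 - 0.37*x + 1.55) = 2.2638*x^5 + 0.6289*x^4 - 5.0484*x^3 + 0.8254*x^2 - 2.0497*x + 2.418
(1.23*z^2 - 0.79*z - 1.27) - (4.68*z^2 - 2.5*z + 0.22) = -3.45*z^2 + 1.71*z - 1.49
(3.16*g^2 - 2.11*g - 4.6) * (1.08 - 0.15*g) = -0.474*g^3 + 3.7293*g^2 - 1.5888*g - 4.968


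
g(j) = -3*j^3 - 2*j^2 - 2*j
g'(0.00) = -2.00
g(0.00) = 0.00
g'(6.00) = -350.00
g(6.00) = -732.00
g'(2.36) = -61.57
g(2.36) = -55.29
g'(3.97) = -159.73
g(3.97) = -227.17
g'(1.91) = -42.47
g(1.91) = -32.02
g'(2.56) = -71.22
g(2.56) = -68.56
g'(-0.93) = -6.06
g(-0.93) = 2.54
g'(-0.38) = -1.78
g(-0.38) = 0.64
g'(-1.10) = -8.49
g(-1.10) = 3.77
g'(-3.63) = -106.07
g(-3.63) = 124.40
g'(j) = -9*j^2 - 4*j - 2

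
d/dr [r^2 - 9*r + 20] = 2*r - 9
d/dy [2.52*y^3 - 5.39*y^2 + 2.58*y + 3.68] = 7.56*y^2 - 10.78*y + 2.58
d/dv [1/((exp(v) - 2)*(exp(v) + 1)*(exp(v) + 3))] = (-3*exp(2*v) - 4*exp(v) + 5)*exp(v)/(exp(6*v) + 4*exp(5*v) - 6*exp(4*v) - 32*exp(3*v) + exp(2*v) + 60*exp(v) + 36)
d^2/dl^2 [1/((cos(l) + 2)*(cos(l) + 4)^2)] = (-9*sin(l)^4 + 22*sin(l)^2 + 199*cos(l)/2 - 19*cos(3*l)/2 + 75)/((cos(l) + 2)^3*(cos(l) + 4)^4)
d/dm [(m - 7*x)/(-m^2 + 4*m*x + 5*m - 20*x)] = (-m^2 + 4*m*x + 5*m - 20*x - (m - 7*x)*(-2*m + 4*x + 5))/(m^2 - 4*m*x - 5*m + 20*x)^2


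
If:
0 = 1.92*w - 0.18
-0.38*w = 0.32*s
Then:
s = -0.11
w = 0.09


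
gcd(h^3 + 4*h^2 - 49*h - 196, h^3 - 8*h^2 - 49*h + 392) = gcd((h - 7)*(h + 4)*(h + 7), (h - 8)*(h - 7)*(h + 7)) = h^2 - 49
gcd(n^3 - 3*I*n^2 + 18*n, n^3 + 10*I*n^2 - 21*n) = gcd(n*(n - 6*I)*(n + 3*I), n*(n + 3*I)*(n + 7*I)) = n^2 + 3*I*n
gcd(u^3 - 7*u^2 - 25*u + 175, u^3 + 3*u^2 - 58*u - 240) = u + 5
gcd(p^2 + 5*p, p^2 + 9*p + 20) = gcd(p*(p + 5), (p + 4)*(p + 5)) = p + 5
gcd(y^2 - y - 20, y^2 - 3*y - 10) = y - 5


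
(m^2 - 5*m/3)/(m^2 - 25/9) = 3*m/(3*m + 5)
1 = 1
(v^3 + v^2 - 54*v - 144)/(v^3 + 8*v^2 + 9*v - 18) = (v - 8)/(v - 1)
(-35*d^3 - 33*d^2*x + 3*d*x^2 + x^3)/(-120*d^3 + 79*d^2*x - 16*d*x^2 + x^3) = (7*d^2 + 8*d*x + x^2)/(24*d^2 - 11*d*x + x^2)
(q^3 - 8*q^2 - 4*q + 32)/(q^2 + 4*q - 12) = (q^2 - 6*q - 16)/(q + 6)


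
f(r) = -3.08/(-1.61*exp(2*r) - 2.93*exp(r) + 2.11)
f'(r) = -3.08*(3.22*exp(2*r) + 2.93*exp(r))/(-1.61*exp(2*r) - 2.93*exp(r) + 2.11)^2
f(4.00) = 0.00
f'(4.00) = -0.00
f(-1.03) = -3.59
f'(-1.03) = -6.08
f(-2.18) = -1.75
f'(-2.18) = -0.37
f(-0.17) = 2.04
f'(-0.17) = -6.45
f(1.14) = 0.14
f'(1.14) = -0.24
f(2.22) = 0.02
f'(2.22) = -0.04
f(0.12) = 0.95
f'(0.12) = -2.17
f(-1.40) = -2.39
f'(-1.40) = -1.70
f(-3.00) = -1.57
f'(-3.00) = -0.12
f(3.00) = 0.00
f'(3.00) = -0.00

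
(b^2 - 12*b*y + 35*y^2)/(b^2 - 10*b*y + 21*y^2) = (-b + 5*y)/(-b + 3*y)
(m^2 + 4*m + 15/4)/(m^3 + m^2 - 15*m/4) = (2*m + 3)/(m*(2*m - 3))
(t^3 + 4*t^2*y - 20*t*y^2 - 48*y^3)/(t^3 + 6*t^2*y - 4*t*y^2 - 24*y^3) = (-t + 4*y)/(-t + 2*y)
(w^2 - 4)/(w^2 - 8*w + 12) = (w + 2)/(w - 6)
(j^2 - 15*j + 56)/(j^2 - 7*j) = (j - 8)/j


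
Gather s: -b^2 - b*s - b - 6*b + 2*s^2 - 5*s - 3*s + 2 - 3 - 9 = -b^2 - 7*b + 2*s^2 + s*(-b - 8) - 10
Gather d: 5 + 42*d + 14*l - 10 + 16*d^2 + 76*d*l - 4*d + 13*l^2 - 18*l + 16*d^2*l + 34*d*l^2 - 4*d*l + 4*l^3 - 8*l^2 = d^2*(16*l + 16) + d*(34*l^2 + 72*l + 38) + 4*l^3 + 5*l^2 - 4*l - 5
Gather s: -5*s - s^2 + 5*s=-s^2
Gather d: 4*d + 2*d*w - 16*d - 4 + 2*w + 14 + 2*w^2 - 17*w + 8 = d*(2*w - 12) + 2*w^2 - 15*w + 18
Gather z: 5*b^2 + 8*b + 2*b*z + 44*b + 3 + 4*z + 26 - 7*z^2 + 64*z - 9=5*b^2 + 52*b - 7*z^2 + z*(2*b + 68) + 20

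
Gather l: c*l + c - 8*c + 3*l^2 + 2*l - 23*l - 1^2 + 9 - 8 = -7*c + 3*l^2 + l*(c - 21)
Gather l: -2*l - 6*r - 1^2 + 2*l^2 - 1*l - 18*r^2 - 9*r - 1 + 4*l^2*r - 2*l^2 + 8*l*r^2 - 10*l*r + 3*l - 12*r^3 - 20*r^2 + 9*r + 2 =4*l^2*r + l*(8*r^2 - 10*r) - 12*r^3 - 38*r^2 - 6*r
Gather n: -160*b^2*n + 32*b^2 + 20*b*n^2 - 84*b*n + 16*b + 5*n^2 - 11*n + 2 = 32*b^2 + 16*b + n^2*(20*b + 5) + n*(-160*b^2 - 84*b - 11) + 2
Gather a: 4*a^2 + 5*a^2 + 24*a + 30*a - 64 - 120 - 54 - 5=9*a^2 + 54*a - 243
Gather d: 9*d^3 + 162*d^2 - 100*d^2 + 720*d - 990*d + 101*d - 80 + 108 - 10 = 9*d^3 + 62*d^2 - 169*d + 18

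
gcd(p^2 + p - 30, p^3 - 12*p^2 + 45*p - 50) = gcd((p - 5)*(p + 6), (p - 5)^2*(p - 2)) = p - 5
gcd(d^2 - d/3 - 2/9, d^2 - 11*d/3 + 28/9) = 1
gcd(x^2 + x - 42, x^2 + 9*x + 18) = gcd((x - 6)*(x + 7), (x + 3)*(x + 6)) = 1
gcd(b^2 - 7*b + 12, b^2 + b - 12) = b - 3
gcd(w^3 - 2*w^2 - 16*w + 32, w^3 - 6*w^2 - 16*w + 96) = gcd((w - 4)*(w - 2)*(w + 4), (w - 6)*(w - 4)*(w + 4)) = w^2 - 16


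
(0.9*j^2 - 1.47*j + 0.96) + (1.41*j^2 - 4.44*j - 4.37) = 2.31*j^2 - 5.91*j - 3.41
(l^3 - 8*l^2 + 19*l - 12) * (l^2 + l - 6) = l^5 - 7*l^4 + 5*l^3 + 55*l^2 - 126*l + 72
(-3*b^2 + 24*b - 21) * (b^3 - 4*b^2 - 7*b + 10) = -3*b^5 + 36*b^4 - 96*b^3 - 114*b^2 + 387*b - 210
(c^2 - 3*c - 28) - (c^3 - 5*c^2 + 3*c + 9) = -c^3 + 6*c^2 - 6*c - 37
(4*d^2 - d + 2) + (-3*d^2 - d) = d^2 - 2*d + 2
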